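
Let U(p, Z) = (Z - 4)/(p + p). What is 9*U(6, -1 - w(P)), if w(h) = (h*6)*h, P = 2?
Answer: -87/4 ≈ -21.750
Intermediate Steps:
w(h) = 6*h² (w(h) = (6*h)*h = 6*h²)
U(p, Z) = (-4 + Z)/(2*p) (U(p, Z) = (-4 + Z)/((2*p)) = (-4 + Z)*(1/(2*p)) = (-4 + Z)/(2*p))
9*U(6, -1 - w(P)) = 9*((½)*(-4 + (-1 - 6*2²))/6) = 9*((½)*(⅙)*(-4 + (-1 - 6*4))) = 9*((½)*(⅙)*(-4 + (-1 - 1*24))) = 9*((½)*(⅙)*(-4 + (-1 - 24))) = 9*((½)*(⅙)*(-4 - 25)) = 9*((½)*(⅙)*(-29)) = 9*(-29/12) = -87/4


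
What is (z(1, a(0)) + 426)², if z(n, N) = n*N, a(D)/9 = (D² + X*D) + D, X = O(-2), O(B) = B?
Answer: 181476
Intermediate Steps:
X = -2
a(D) = -9*D + 9*D² (a(D) = 9*((D² - 2*D) + D) = 9*(D² - D) = -9*D + 9*D²)
z(n, N) = N*n
(z(1, a(0)) + 426)² = ((9*0*(-1 + 0))*1 + 426)² = ((9*0*(-1))*1 + 426)² = (0*1 + 426)² = (0 + 426)² = 426² = 181476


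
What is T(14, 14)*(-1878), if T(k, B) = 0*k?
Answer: 0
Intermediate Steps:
T(k, B) = 0
T(14, 14)*(-1878) = 0*(-1878) = 0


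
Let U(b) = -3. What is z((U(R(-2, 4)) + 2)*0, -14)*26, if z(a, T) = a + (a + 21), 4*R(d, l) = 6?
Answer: 546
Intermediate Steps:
R(d, l) = 3/2 (R(d, l) = (¼)*6 = 3/2)
z(a, T) = 21 + 2*a (z(a, T) = a + (21 + a) = 21 + 2*a)
z((U(R(-2, 4)) + 2)*0, -14)*26 = (21 + 2*((-3 + 2)*0))*26 = (21 + 2*(-1*0))*26 = (21 + 2*0)*26 = (21 + 0)*26 = 21*26 = 546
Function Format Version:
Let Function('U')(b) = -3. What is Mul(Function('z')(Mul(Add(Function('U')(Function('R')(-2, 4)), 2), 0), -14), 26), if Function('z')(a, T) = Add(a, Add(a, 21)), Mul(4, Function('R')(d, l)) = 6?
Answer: 546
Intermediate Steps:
Function('R')(d, l) = Rational(3, 2) (Function('R')(d, l) = Mul(Rational(1, 4), 6) = Rational(3, 2))
Function('z')(a, T) = Add(21, Mul(2, a)) (Function('z')(a, T) = Add(a, Add(21, a)) = Add(21, Mul(2, a)))
Mul(Function('z')(Mul(Add(Function('U')(Function('R')(-2, 4)), 2), 0), -14), 26) = Mul(Add(21, Mul(2, Mul(Add(-3, 2), 0))), 26) = Mul(Add(21, Mul(2, Mul(-1, 0))), 26) = Mul(Add(21, Mul(2, 0)), 26) = Mul(Add(21, 0), 26) = Mul(21, 26) = 546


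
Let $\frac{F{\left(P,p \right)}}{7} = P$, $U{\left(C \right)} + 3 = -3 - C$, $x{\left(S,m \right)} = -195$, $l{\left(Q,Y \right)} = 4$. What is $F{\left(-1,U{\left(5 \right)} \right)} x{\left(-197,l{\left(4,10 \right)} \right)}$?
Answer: $1365$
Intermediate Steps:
$U{\left(C \right)} = -6 - C$ ($U{\left(C \right)} = -3 - \left(3 + C\right) = -6 - C$)
$F{\left(P,p \right)} = 7 P$
$F{\left(-1,U{\left(5 \right)} \right)} x{\left(-197,l{\left(4,10 \right)} \right)} = 7 \left(-1\right) \left(-195\right) = \left(-7\right) \left(-195\right) = 1365$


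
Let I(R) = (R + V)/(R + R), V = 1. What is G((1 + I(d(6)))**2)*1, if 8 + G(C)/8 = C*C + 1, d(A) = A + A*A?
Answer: -88365311/6223392 ≈ -14.199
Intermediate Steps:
d(A) = A + A**2
I(R) = (1 + R)/(2*R) (I(R) = (R + 1)/(R + R) = (1 + R)/((2*R)) = (1 + R)*(1/(2*R)) = (1 + R)/(2*R))
G(C) = -56 + 8*C**2 (G(C) = -64 + 8*(C*C + 1) = -64 + 8*(C**2 + 1) = -64 + 8*(1 + C**2) = -64 + (8 + 8*C**2) = -56 + 8*C**2)
G((1 + I(d(6)))**2)*1 = (-56 + 8*((1 + (1 + 6*(1 + 6))/(2*((6*(1 + 6)))))**2)**2)*1 = (-56 + 8*((1 + (1 + 6*7)/(2*((6*7))))**2)**2)*1 = (-56 + 8*((1 + (1/2)*(1 + 42)/42)**2)**2)*1 = (-56 + 8*((1 + (1/2)*(1/42)*43)**2)**2)*1 = (-56 + 8*((1 + 43/84)**2)**2)*1 = (-56 + 8*((127/84)**2)**2)*1 = (-56 + 8*(16129/7056)**2)*1 = (-56 + 8*(260144641/49787136))*1 = (-56 + 260144641/6223392)*1 = -88365311/6223392*1 = -88365311/6223392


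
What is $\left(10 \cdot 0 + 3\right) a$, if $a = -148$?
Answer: $-444$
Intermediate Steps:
$\left(10 \cdot 0 + 3\right) a = \left(10 \cdot 0 + 3\right) \left(-148\right) = \left(0 + 3\right) \left(-148\right) = 3 \left(-148\right) = -444$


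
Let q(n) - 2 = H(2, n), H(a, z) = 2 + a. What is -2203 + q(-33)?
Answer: -2197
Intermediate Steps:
q(n) = 6 (q(n) = 2 + (2 + 2) = 2 + 4 = 6)
-2203 + q(-33) = -2203 + 6 = -2197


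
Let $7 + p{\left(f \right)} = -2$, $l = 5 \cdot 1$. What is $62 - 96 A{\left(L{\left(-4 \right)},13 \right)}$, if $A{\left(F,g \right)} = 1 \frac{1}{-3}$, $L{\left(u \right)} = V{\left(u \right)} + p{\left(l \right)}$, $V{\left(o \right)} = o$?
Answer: $94$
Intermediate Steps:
$l = 5$
$p{\left(f \right)} = -9$ ($p{\left(f \right)} = -7 - 2 = -9$)
$L{\left(u \right)} = -9 + u$ ($L{\left(u \right)} = u - 9 = -9 + u$)
$A{\left(F,g \right)} = - \frac{1}{3}$ ($A{\left(F,g \right)} = 1 \left(- \frac{1}{3}\right) = - \frac{1}{3}$)
$62 - 96 A{\left(L{\left(-4 \right)},13 \right)} = 62 - -32 = 62 + 32 = 94$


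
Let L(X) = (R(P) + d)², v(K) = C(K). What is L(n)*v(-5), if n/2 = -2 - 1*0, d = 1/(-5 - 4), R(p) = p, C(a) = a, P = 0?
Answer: -5/81 ≈ -0.061728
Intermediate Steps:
v(K) = K
d = -⅑ (d = 1/(-9) = -⅑ ≈ -0.11111)
n = -4 (n = 2*(-2 - 1*0) = 2*(-2 + 0) = 2*(-2) = -4)
L(X) = 1/81 (L(X) = (0 - ⅑)² = (-⅑)² = 1/81)
L(n)*v(-5) = (1/81)*(-5) = -5/81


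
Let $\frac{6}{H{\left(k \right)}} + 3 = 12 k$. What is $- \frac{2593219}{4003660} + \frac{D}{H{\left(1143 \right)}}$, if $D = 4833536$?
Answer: $\frac{44228618299699261}{4003660} \approx 1.1047 \cdot 10^{10}$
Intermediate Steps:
$H{\left(k \right)} = \frac{6}{-3 + 12 k}$
$- \frac{2593219}{4003660} + \frac{D}{H{\left(1143 \right)}} = - \frac{2593219}{4003660} + \frac{4833536}{2 \frac{1}{-1 + 4 \cdot 1143}} = \left(-2593219\right) \frac{1}{4003660} + \frac{4833536}{2 \frac{1}{-1 + 4572}} = - \frac{2593219}{4003660} + \frac{4833536}{2 \cdot \frac{1}{4571}} = - \frac{2593219}{4003660} + \frac{4833536}{\frac{2}{4571}} = - \frac{2593219}{4003660} + 4833536 \cdot \frac{4571}{2} = - \frac{2593219}{4003660} + 11047046528 = \frac{44228618299699261}{4003660}$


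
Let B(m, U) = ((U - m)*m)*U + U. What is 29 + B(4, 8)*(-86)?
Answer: -11667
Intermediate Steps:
B(m, U) = U + U*m*(U - m) (B(m, U) = (m*(U - m))*U + U = U*m*(U - m) + U = U + U*m*(U - m))
29 + B(4, 8)*(-86) = 29 + (8*(1 - 1*4**2 + 8*4))*(-86) = 29 + (8*(1 - 1*16 + 32))*(-86) = 29 + (8*(1 - 16 + 32))*(-86) = 29 + (8*17)*(-86) = 29 + 136*(-86) = 29 - 11696 = -11667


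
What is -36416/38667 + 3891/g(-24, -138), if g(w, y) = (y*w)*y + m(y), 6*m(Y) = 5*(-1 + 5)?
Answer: -50383449619/53018566386 ≈ -0.95030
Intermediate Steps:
m(Y) = 10/3 (m(Y) = (5*(-1 + 5))/6 = (5*4)/6 = (⅙)*20 = 10/3)
g(w, y) = 10/3 + w*y² (g(w, y) = (y*w)*y + 10/3 = (w*y)*y + 10/3 = w*y² + 10/3 = 10/3 + w*y²)
-36416/38667 + 3891/g(-24, -138) = -36416/38667 + 3891/(10/3 - 24*(-138)²) = -36416*1/38667 + 3891/(10/3 - 24*19044) = -36416/38667 + 3891/(10/3 - 457056) = -36416/38667 + 3891/(-1371158/3) = -36416/38667 + 3891*(-3/1371158) = -36416/38667 - 11673/1371158 = -50383449619/53018566386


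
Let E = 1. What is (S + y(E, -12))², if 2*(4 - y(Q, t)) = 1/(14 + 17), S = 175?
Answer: 123143409/3844 ≈ 32035.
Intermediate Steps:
y(Q, t) = 247/62 (y(Q, t) = 4 - 1/(2*(14 + 17)) = 4 - ½/31 = 4 - ½*1/31 = 4 - 1/62 = 247/62)
(S + y(E, -12))² = (175 + 247/62)² = (11097/62)² = 123143409/3844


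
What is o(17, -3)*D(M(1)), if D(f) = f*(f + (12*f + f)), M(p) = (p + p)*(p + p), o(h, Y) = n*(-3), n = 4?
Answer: -2688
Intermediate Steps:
o(h, Y) = -12 (o(h, Y) = 4*(-3) = -12)
M(p) = 4*p² (M(p) = (2*p)*(2*p) = 4*p²)
D(f) = 14*f² (D(f) = f*(f + 13*f) = f*(14*f) = 14*f²)
o(17, -3)*D(M(1)) = -168*(4*1²)² = -168*(4*1)² = -168*4² = -168*16 = -12*224 = -2688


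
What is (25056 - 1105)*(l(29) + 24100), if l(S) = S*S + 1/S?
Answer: 17323518790/29 ≈ 5.9736e+8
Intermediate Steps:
l(S) = 1/S + S² (l(S) = S² + 1/S = 1/S + S²)
(25056 - 1105)*(l(29) + 24100) = (25056 - 1105)*((1 + 29³)/29 + 24100) = 23951*((1 + 24389)/29 + 24100) = 23951*((1/29)*24390 + 24100) = 23951*(24390/29 + 24100) = 23951*(723290/29) = 17323518790/29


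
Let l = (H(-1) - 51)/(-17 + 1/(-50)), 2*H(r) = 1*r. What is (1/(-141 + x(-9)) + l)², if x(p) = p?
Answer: 148532389201/16294522500 ≈ 9.1155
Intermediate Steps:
H(r) = r/2 (H(r) = (1*r)/2 = r/2)
l = 2575/851 (l = ((½)*(-1) - 51)/(-17 + 1/(-50)) = (-½ - 51)/(-17 - 1/50) = -103/(2*(-851/50)) = -103/2*(-50/851) = 2575/851 ≈ 3.0259)
(1/(-141 + x(-9)) + l)² = (1/(-141 - 9) + 2575/851)² = (1/(-150) + 2575/851)² = (-1/150 + 2575/851)² = (385399/127650)² = 148532389201/16294522500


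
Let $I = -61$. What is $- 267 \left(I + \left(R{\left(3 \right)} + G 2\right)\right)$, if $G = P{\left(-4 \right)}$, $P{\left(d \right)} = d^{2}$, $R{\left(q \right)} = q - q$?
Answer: $7743$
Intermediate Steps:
$R{\left(q \right)} = 0$
$G = 16$ ($G = \left(-4\right)^{2} = 16$)
$- 267 \left(I + \left(R{\left(3 \right)} + G 2\right)\right) = - 267 \left(-61 + \left(0 + 16 \cdot 2\right)\right) = - 267 \left(-61 + \left(0 + 32\right)\right) = - 267 \left(-61 + 32\right) = \left(-267\right) \left(-29\right) = 7743$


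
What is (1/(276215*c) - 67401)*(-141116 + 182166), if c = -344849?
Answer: -52709115389758650560/19050493307 ≈ -2.7668e+9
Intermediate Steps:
(1/(276215*c) - 67401)*(-141116 + 182166) = (1/(276215*(-344849)) - 67401)*(-141116 + 182166) = ((1/276215)*(-1/344849) - 67401)*41050 = (-1/95252466535 - 67401)*41050 = -6420111496925536/95252466535*41050 = -52709115389758650560/19050493307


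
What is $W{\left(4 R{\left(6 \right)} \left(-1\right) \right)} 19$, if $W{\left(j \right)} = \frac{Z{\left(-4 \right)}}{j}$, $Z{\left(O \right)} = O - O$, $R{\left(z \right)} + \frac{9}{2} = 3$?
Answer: $0$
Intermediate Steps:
$R{\left(z \right)} = - \frac{3}{2}$ ($R{\left(z \right)} = - \frac{9}{2} + 3 = - \frac{3}{2}$)
$Z{\left(O \right)} = 0$
$W{\left(j \right)} = 0$ ($W{\left(j \right)} = \frac{0}{j} = 0$)
$W{\left(4 R{\left(6 \right)} \left(-1\right) \right)} 19 = 0 \cdot 19 = 0$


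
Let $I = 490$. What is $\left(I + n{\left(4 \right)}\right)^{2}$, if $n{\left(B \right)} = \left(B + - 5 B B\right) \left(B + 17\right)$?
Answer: $1223236$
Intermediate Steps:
$n{\left(B \right)} = \left(17 + B\right) \left(B - 5 B^{2}\right)$ ($n{\left(B \right)} = \left(B - 5 B^{2}\right) \left(17 + B\right) = \left(17 + B\right) \left(B - 5 B^{2}\right)$)
$\left(I + n{\left(4 \right)}\right)^{2} = \left(490 + 4 \left(17 - 336 - 5 \cdot 4^{2}\right)\right)^{2} = \left(490 + 4 \left(17 - 336 - 80\right)\right)^{2} = \left(490 + 4 \left(-399\right)\right)^{2} = \left(490 - 1596\right)^{2} = \left(-1106\right)^{2} = 1223236$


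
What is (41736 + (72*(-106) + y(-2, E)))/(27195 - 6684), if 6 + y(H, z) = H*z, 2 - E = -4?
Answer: 11362/6837 ≈ 1.6618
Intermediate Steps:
E = 6 (E = 2 - 1*(-4) = 2 + 4 = 6)
y(H, z) = -6 + H*z
(41736 + (72*(-106) + y(-2, E)))/(27195 - 6684) = (41736 + (72*(-106) + (-6 - 2*6)))/(27195 - 6684) = (41736 + (-7632 + (-6 - 12)))/20511 = (41736 + (-7632 - 18))*(1/20511) = (41736 - 7650)*(1/20511) = 34086*(1/20511) = 11362/6837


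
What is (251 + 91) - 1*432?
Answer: -90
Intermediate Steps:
(251 + 91) - 1*432 = 342 - 432 = -90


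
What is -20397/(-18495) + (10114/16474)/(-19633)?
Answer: 1099482849374/996985434465 ≈ 1.1028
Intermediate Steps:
-20397/(-18495) + (10114/16474)/(-19633) = -20397*(-1/18495) + (10114*(1/16474))*(-1/19633) = 6799/6165 + (5057/8237)*(-1/19633) = 6799/6165 - 5057/161717021 = 1099482849374/996985434465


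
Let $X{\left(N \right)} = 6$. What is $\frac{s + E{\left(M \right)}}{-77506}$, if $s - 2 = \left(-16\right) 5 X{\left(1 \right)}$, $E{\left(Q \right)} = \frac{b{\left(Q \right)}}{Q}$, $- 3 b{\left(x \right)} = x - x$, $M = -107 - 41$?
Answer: $\frac{239}{38753} \approx 0.0061673$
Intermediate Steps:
$M = -148$ ($M = -107 - 41 = -148$)
$b{\left(x \right)} = 0$ ($b{\left(x \right)} = - \frac{x - x}{3} = \left(- \frac{1}{3}\right) 0 = 0$)
$E{\left(Q \right)} = 0$ ($E{\left(Q \right)} = \frac{0}{Q} = 0$)
$s = -478$ ($s = 2 + \left(-16\right) 5 \cdot 6 = 2 - 480 = -478$)
$\frac{s + E{\left(M \right)}}{-77506} = \frac{-478 + 0}{-77506} = \left(-478\right) \left(- \frac{1}{77506}\right) = \frac{239}{38753}$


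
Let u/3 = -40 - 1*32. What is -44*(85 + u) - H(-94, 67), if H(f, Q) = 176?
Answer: 5588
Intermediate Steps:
u = -216 (u = 3*(-40 - 1*32) = 3*(-40 - 32) = 3*(-72) = -216)
-44*(85 + u) - H(-94, 67) = -44*(85 - 216) - 1*176 = -44*(-131) - 176 = 5764 - 176 = 5588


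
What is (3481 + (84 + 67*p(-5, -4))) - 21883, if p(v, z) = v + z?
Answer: -18921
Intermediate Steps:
(3481 + (84 + 67*p(-5, -4))) - 21883 = (3481 + (84 + 67*(-5 - 4))) - 21883 = (3481 + (84 + 67*(-9))) - 21883 = (3481 + (84 - 603)) - 21883 = (3481 - 519) - 21883 = 2962 - 21883 = -18921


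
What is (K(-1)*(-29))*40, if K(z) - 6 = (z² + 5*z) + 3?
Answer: -5800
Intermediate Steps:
K(z) = 9 + z² + 5*z (K(z) = 6 + ((z² + 5*z) + 3) = 6 + (3 + z² + 5*z) = 9 + z² + 5*z)
(K(-1)*(-29))*40 = ((9 + (-1)² + 5*(-1))*(-29))*40 = ((9 + 1 - 5)*(-29))*40 = (5*(-29))*40 = -145*40 = -5800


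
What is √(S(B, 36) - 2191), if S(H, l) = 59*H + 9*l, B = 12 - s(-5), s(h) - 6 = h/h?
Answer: 2*I*√393 ≈ 39.648*I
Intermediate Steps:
s(h) = 7 (s(h) = 6 + h/h = 6 + 1 = 7)
B = 5 (B = 12 - 1*7 = 12 - 7 = 5)
S(H, l) = 9*l + 59*H
√(S(B, 36) - 2191) = √((9*36 + 59*5) - 2191) = √((324 + 295) - 2191) = √(619 - 2191) = √(-1572) = 2*I*√393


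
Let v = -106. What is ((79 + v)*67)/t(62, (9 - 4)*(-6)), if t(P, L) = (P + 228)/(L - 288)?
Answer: 287631/145 ≈ 1983.7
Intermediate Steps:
t(P, L) = (228 + P)/(-288 + L)
((79 + v)*67)/t(62, (9 - 4)*(-6)) = ((79 - 106)*67)/(((228 + 62)/(-288 + (9 - 4)*(-6)))) = (-27*67)/((290/(-288 + 5*(-6)))) = -1809/(290/(-288 - 30)) = -1809/(290/(-318)) = -1809/((-1/318*290)) = -1809/(-145/159) = -1809*(-159/145) = 287631/145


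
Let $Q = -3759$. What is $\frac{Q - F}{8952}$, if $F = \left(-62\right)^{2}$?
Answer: $- \frac{7603}{8952} \approx -0.84931$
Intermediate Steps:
$F = 3844$
$\frac{Q - F}{8952} = \frac{-3759 - 3844}{8952} = \left(-3759 - 3844\right) \frac{1}{8952} = \left(-7603\right) \frac{1}{8952} = - \frac{7603}{8952}$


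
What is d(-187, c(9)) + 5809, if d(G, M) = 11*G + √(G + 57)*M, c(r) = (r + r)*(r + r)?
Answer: 3752 + 324*I*√130 ≈ 3752.0 + 3694.2*I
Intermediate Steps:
c(r) = 4*r² (c(r) = (2*r)*(2*r) = 4*r²)
d(G, M) = 11*G + M*√(57 + G) (d(G, M) = 11*G + √(57 + G)*M = 11*G + M*√(57 + G))
d(-187, c(9)) + 5809 = (11*(-187) + (4*9²)*√(57 - 187)) + 5809 = (-2057 + (4*81)*√(-130)) + 5809 = (-2057 + 324*(I*√130)) + 5809 = (-2057 + 324*I*√130) + 5809 = 3752 + 324*I*√130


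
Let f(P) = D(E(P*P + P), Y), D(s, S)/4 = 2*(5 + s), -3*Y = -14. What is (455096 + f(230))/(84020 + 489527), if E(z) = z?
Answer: 880176/573547 ≈ 1.5346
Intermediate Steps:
Y = 14/3 (Y = -1/3*(-14) = 14/3 ≈ 4.6667)
D(s, S) = 40 + 8*s (D(s, S) = 4*(2*(5 + s)) = 4*(10 + 2*s) = 40 + 8*s)
f(P) = 40 + 8*P + 8*P**2 (f(P) = 40 + 8*(P*P + P) = 40 + 8*(P**2 + P) = 40 + 8*(P + P**2) = 40 + (8*P + 8*P**2) = 40 + 8*P + 8*P**2)
(455096 + f(230))/(84020 + 489527) = (455096 + (40 + 8*230*(1 + 230)))/(84020 + 489527) = (455096 + (40 + 8*230*231))/573547 = (455096 + (40 + 425040))*(1/573547) = (455096 + 425080)*(1/573547) = 880176*(1/573547) = 880176/573547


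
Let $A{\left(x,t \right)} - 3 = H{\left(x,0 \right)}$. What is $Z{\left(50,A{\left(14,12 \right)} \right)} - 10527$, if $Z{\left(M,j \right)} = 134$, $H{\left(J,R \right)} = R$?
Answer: $-10393$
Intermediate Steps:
$A{\left(x,t \right)} = 3$ ($A{\left(x,t \right)} = 3 + 0 = 3$)
$Z{\left(50,A{\left(14,12 \right)} \right)} - 10527 = 134 - 10527 = -10393$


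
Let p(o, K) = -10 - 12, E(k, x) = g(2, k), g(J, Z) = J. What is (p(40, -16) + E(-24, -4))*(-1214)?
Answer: 24280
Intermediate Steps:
E(k, x) = 2
p(o, K) = -22
(p(40, -16) + E(-24, -4))*(-1214) = (-22 + 2)*(-1214) = -20*(-1214) = 24280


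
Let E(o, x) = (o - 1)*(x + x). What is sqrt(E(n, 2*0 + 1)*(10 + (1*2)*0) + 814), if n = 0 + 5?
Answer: sqrt(894) ≈ 29.900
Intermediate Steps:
n = 5
E(o, x) = 2*x*(-1 + o) (E(o, x) = (-1 + o)*(2*x) = 2*x*(-1 + o))
sqrt(E(n, 2*0 + 1)*(10 + (1*2)*0) + 814) = sqrt((2*(2*0 + 1)*(-1 + 5))*(10 + (1*2)*0) + 814) = sqrt((2*(0 + 1)*4)*(10 + 2*0) + 814) = sqrt((2*1*4)*(10 + 0) + 814) = sqrt(8*10 + 814) = sqrt(80 + 814) = sqrt(894)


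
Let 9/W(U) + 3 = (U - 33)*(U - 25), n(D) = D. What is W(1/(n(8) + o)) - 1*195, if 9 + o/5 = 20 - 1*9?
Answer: -51727659/265285 ≈ -194.99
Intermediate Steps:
o = 10 (o = -45 + 5*(20 - 1*9) = -45 + 5*(20 - 9) = -45 + 5*11 = -45 + 55 = 10)
W(U) = 9/(-3 + (-33 + U)*(-25 + U)) (W(U) = 9/(-3 + (U - 33)*(U - 25)) = 9/(-3 + (-33 + U)*(-25 + U)))
W(1/(n(8) + o)) - 1*195 = 9/(822 + (1/(8 + 10))² - 58/(8 + 10)) - 1*195 = 9/(822 + (1/18)² - 58/18) - 195 = 9/(822 + (1/18)² - 58*1/18) - 195 = 9/(822 + 1/324 - 29/9) - 195 = 9/(265285/324) - 195 = 9*(324/265285) - 195 = 2916/265285 - 195 = -51727659/265285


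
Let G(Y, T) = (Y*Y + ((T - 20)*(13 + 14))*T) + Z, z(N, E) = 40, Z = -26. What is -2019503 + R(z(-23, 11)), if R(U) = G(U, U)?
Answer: -1996329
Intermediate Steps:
G(Y, T) = -26 + Y**2 + T*(-540 + 27*T) (G(Y, T) = (Y*Y + ((T - 20)*(13 + 14))*T) - 26 = (Y**2 + ((-20 + T)*27)*T) - 26 = (Y**2 + (-540 + 27*T)*T) - 26 = (Y**2 + T*(-540 + 27*T)) - 26 = -26 + Y**2 + T*(-540 + 27*T))
R(U) = -26 - 540*U + 28*U**2 (R(U) = -26 + U**2 - 540*U + 27*U**2 = -26 - 540*U + 28*U**2)
-2019503 + R(z(-23, 11)) = -2019503 + (-26 - 540*40 + 28*40**2) = -2019503 + (-26 - 21600 + 28*1600) = -2019503 + (-26 - 21600 + 44800) = -2019503 + 23174 = -1996329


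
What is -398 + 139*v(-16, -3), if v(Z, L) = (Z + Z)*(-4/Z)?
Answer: -1510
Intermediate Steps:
v(Z, L) = -8 (v(Z, L) = (2*Z)*(-4/Z) = -8)
-398 + 139*v(-16, -3) = -398 + 139*(-8) = -398 - 1112 = -1510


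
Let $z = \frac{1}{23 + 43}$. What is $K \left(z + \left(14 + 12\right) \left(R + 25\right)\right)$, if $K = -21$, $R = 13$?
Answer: $- \frac{456463}{22} \approx -20748.0$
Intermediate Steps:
$z = \frac{1}{66} \approx 0.015152$
$K \left(z + \left(14 + 12\right) \left(R + 25\right)\right) = - 21 \left(\frac{1}{66} + \left(14 + 12\right) \left(13 + 25\right)\right) = - 21 \left(\frac{1}{66} + 26 \cdot 38\right) = - 21 \left(\frac{1}{66} + 988\right) = \left(-21\right) \frac{65209}{66} = - \frac{456463}{22}$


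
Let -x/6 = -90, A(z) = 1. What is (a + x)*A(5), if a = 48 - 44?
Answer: 544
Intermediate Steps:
x = 540 (x = -6*(-90) = 540)
a = 4
(a + x)*A(5) = (4 + 540)*1 = 544*1 = 544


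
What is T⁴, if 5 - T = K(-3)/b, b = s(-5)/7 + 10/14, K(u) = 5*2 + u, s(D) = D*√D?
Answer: (-6117600*√5 + 702599*I)/(2500*(I + 4*√5)) ≈ -600.74 + 98.586*I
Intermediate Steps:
s(D) = D^(3/2)
K(u) = 10 + u
b = 5/7 - 5*I*√5/7 (b = (-5)^(3/2)/7 + 10/14 = -5*I*√5*(⅐) + 10*(1/14) = -5*I*√5/7 + 5/7 = 5/7 - 5*I*√5/7 ≈ 0.71429 - 1.5972*I)
T = 5 - 7/(5/7 - 5*I*√5/7) (T = 5 - (10 - 3)/(5/7 - 5*I*√5/7) = 5 - 7/(5/7 - 5*I*√5/7) ≈ 3.3667 - 3.6522*I)
T⁴ = ((5*√5 - 24*I/5)/(I + √5))⁴ = (5*√5 - 24*I/5)⁴/(I + √5)⁴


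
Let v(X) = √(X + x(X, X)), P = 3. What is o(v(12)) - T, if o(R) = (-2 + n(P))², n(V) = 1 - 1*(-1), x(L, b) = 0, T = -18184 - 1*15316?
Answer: 33500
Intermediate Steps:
T = -33500 (T = -18184 - 15316 = -33500)
n(V) = 2 (n(V) = 1 + 1 = 2)
v(X) = √X (v(X) = √(X + 0) = √X)
o(R) = 0 (o(R) = (-2 + 2)² = 0² = 0)
o(v(12)) - T = 0 - 1*(-33500) = 0 + 33500 = 33500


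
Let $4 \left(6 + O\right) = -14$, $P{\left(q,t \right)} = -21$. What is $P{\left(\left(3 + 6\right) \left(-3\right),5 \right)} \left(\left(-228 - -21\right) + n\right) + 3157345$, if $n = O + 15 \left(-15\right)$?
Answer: $\frac{6333233}{2} \approx 3.1666 \cdot 10^{6}$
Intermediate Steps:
$O = - \frac{19}{2}$ ($O = -6 + \frac{1}{4} \left(-14\right) = -6 - \frac{7}{2} = - \frac{19}{2} \approx -9.5$)
$n = - \frac{469}{2}$ ($n = - \frac{19}{2} + 15 \left(-15\right) = - \frac{19}{2} - 225 = - \frac{469}{2} \approx -234.5$)
$P{\left(\left(3 + 6\right) \left(-3\right),5 \right)} \left(\left(-228 - -21\right) + n\right) + 3157345 = - 21 \left(\left(-228 - -21\right) - \frac{469}{2}\right) + 3157345 = - 21 \left(\left(-228 + 21\right) - \frac{469}{2}\right) + 3157345 = - 21 \left(-207 - \frac{469}{2}\right) + 3157345 = \left(-21\right) \left(- \frac{883}{2}\right) + 3157345 = \frac{18543}{2} + 3157345 = \frac{6333233}{2}$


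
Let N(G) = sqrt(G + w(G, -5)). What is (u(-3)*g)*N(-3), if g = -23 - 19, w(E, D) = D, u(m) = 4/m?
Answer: 112*I*sqrt(2) ≈ 158.39*I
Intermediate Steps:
g = -42
N(G) = sqrt(-5 + G) (N(G) = sqrt(G - 5) = sqrt(-5 + G))
(u(-3)*g)*N(-3) = ((4/(-3))*(-42))*sqrt(-5 - 3) = ((4*(-1/3))*(-42))*sqrt(-8) = (-4/3*(-42))*(2*I*sqrt(2)) = 56*(2*I*sqrt(2)) = 112*I*sqrt(2)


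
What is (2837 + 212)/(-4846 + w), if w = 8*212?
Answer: -3049/3150 ≈ -0.96794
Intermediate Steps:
w = 1696
(2837 + 212)/(-4846 + w) = (2837 + 212)/(-4846 + 1696) = 3049/(-3150) = 3049*(-1/3150) = -3049/3150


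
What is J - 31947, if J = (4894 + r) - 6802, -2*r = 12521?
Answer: -80231/2 ≈ -40116.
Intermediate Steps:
r = -12521/2 (r = -½*12521 = -12521/2 ≈ -6260.5)
J = -16337/2 (J = (4894 - 12521/2) - 6802 = -2733/2 - 6802 = -16337/2 ≈ -8168.5)
J - 31947 = -16337/2 - 31947 = -80231/2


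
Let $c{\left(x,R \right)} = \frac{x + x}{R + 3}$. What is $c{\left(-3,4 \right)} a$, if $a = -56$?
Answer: $48$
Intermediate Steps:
$c{\left(x,R \right)} = \frac{2 x}{3 + R}$
$c{\left(-3,4 \right)} a = 2 \left(-3\right) \frac{1}{3 + 4} \left(-56\right) = 2 \left(-3\right) \frac{1}{7} \left(-56\right) = \left(- \frac{6}{7}\right) \left(-56\right) = 48$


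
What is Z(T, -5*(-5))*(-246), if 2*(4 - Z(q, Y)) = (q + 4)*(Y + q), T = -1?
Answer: 7872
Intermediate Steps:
Z(q, Y) = 4 - (4 + q)*(Y + q)/2 (Z(q, Y) = 4 - (q + 4)*(Y + q)/2 = 4 - (4 + q)*(Y + q)/2)
Z(T, -5*(-5))*(-246) = (4 - (-10)*(-5) - 2*(-1) - 1/2*(-1)**2 - 1/2*(-5*(-5))*(-1))*(-246) = (4 - 2*25 + 2 - 1/2*1 - 1/2*25*(-1))*(-246) = (4 - 50 + 2 - 1/2 + 25/2)*(-246) = -32*(-246) = 7872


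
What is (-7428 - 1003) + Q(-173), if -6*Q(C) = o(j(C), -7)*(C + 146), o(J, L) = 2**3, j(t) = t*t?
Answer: -8395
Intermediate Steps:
j(t) = t**2
o(J, L) = 8
Q(C) = -584/3 - 4*C/3 (Q(C) = -4*(C + 146)/3 = -4*(146 + C)/3 = -(1168 + 8*C)/6 = -584/3 - 4*C/3)
(-7428 - 1003) + Q(-173) = (-7428 - 1003) + (-584/3 - 4/3*(-173)) = -8431 + (-584/3 + 692/3) = -8431 + 36 = -8395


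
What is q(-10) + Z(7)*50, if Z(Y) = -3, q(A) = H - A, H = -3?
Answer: -143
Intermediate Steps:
q(A) = -3 - A
q(-10) + Z(7)*50 = (-3 - 1*(-10)) - 3*50 = (-3 + 10) - 150 = 7 - 150 = -143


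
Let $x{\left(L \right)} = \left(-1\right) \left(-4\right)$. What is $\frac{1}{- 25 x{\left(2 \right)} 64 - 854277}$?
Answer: $- \frac{1}{860677} \approx -1.1619 \cdot 10^{-6}$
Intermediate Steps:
$x{\left(L \right)} = 4$
$\frac{1}{- 25 x{\left(2 \right)} 64 - 854277} = \frac{1}{\left(-25\right) 4 \cdot 64 - 854277} = \frac{1}{\left(-100\right) 64 - 854277} = \frac{1}{-6400 - 854277} = \frac{1}{-860677} = - \frac{1}{860677}$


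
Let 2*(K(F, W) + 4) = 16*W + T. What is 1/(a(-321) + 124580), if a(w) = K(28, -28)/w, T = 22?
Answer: 321/39990397 ≈ 8.0269e-6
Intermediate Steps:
K(F, W) = 7 + 8*W (K(F, W) = -4 + (16*W + 22)/2 = -4 + (22 + 16*W)/2 = -4 + (11 + 8*W) = 7 + 8*W)
a(w) = -217/w (a(w) = (7 + 8*(-28))/w = (7 - 224)/w = -217/w)
1/(a(-321) + 124580) = 1/(-217/(-321) + 124580) = 1/(-217*(-1/321) + 124580) = 1/(217/321 + 124580) = 1/(39990397/321) = 321/39990397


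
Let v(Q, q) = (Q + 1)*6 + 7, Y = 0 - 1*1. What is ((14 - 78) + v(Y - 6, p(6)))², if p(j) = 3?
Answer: 8649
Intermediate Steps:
Y = -1 (Y = 0 - 1 = -1)
v(Q, q) = 13 + 6*Q (v(Q, q) = (1 + Q)*6 + 7 = (6 + 6*Q) + 7 = 13 + 6*Q)
((14 - 78) + v(Y - 6, p(6)))² = ((14 - 78) + (13 + 6*(-1 - 6)))² = (-64 + (13 + 6*(-7)))² = (-64 + (13 - 42))² = (-64 - 29)² = (-93)² = 8649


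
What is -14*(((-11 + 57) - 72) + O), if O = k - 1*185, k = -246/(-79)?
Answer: 229922/79 ≈ 2910.4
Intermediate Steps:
k = 246/79 (k = -246*(-1/79) = 246/79 ≈ 3.1139)
O = -14369/79 (O = 246/79 - 1*185 = 246/79 - 185 = -14369/79 ≈ -181.89)
-14*(((-11 + 57) - 72) + O) = -14*(((-11 + 57) - 72) - 14369/79) = -14*((46 - 72) - 14369/79) = -14*(-26 - 14369/79) = -14*(-16423/79) = 229922/79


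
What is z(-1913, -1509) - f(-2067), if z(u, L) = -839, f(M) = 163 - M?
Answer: -3069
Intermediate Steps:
z(-1913, -1509) - f(-2067) = -839 - (163 - 1*(-2067)) = -839 - (163 + 2067) = -839 - 1*2230 = -839 - 2230 = -3069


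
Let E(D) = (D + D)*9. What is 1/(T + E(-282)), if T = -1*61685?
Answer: -1/66761 ≈ -1.4979e-5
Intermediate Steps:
T = -61685
E(D) = 18*D (E(D) = (2*D)*9 = 18*D)
1/(T + E(-282)) = 1/(-61685 + 18*(-282)) = 1/(-61685 - 5076) = 1/(-66761) = -1/66761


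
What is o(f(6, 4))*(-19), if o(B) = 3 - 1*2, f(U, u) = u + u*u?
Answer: -19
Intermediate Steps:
f(U, u) = u + u²
o(B) = 1 (o(B) = 3 - 2 = 1)
o(f(6, 4))*(-19) = 1*(-19) = -19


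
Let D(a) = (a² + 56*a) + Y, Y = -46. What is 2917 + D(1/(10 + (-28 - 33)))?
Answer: 7464616/2601 ≈ 2869.9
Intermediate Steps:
D(a) = -46 + a² + 56*a (D(a) = (a² + 56*a) - 46 = -46 + a² + 56*a)
2917 + D(1/(10 + (-28 - 33))) = 2917 + (-46 + (1/(10 + (-28 - 33)))² + 56/(10 + (-28 - 33))) = 2917 + (-46 + (1/(10 - 61))² + 56/(10 - 61)) = 2917 + (-46 + (1/(-51))² + 56/(-51)) = 2917 + (-46 + (-1/51)² + 56*(-1/51)) = 2917 + (-46 + 1/2601 - 56/51) = 2917 - 122501/2601 = 7464616/2601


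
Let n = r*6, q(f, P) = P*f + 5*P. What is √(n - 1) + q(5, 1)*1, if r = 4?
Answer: 10 + √23 ≈ 14.796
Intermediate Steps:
q(f, P) = 5*P + P*f
n = 24 (n = 4*6 = 24)
√(n - 1) + q(5, 1)*1 = √(24 - 1) + (1*(5 + 5))*1 = √23 + (1*10)*1 = √23 + 10*1 = √23 + 10 = 10 + √23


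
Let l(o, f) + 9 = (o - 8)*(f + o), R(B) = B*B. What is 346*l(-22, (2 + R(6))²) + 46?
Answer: -14763428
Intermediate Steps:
R(B) = B²
l(o, f) = -9 + (-8 + o)*(f + o) (l(o, f) = -9 + (o - 8)*(f + o) = -9 + (-8 + o)*(f + o))
346*l(-22, (2 + R(6))²) + 46 = 346*(-9 + (-22)² - 8*(2 + 6²)² - 8*(-22) + (2 + 6²)²*(-22)) + 46 = 346*(-9 + 484 - 8*(2 + 36)² + 176 + (2 + 36)²*(-22)) + 46 = 346*(-9 + 484 - 8*38² + 176 + 38²*(-22)) + 46 = 346*(-9 + 484 - 8*1444 + 176 + 1444*(-22)) + 46 = 346*(-9 + 484 - 11552 + 176 - 31768) + 46 = 346*(-42669) + 46 = -14763474 + 46 = -14763428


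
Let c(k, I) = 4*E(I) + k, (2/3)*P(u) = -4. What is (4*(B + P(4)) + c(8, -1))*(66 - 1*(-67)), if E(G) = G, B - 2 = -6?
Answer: -4788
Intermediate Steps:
B = -4 (B = 2 - 6 = -4)
P(u) = -6 (P(u) = (3/2)*(-4) = -6)
c(k, I) = k + 4*I (c(k, I) = 4*I + k = k + 4*I)
(4*(B + P(4)) + c(8, -1))*(66 - 1*(-67)) = (4*(-4 - 6) + (8 + 4*(-1)))*(66 - 1*(-67)) = (4*(-10) + (8 - 4))*(66 + 67) = (-40 + 4)*133 = -36*133 = -4788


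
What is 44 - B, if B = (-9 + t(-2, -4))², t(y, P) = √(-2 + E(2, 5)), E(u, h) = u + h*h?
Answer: 28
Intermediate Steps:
E(u, h) = u + h²
t(y, P) = 5 (t(y, P) = √(-2 + (2 + 5²)) = √(-2 + (2 + 25)) = √(-2 + 27) = √25 = 5)
B = 16 (B = (-9 + 5)² = (-4)² = 16)
44 - B = 44 - 1*16 = 44 - 16 = 28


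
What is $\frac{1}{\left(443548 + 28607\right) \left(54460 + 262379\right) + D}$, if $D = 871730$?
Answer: $\frac{1}{149597989775} \approx 6.6846 \cdot 10^{-12}$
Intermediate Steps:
$\frac{1}{\left(443548 + 28607\right) \left(54460 + 262379\right) + D} = \frac{1}{\left(443548 + 28607\right) \left(54460 + 262379\right) + 871730} = \frac{1}{472155 \cdot 316839 + 871730} = \frac{1}{149597118045 + 871730} = \frac{1}{149597989775}$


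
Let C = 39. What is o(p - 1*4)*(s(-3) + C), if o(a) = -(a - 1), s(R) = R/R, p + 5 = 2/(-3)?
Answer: 1280/3 ≈ 426.67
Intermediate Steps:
p = -17/3 (p = -5 + 2/(-3) = -5 + 2*(-⅓) = -5 - ⅔ = -17/3 ≈ -5.6667)
s(R) = 1
o(a) = 1 - a (o(a) = -(-1 + a) = 1 - a)
o(p - 1*4)*(s(-3) + C) = (1 - (-17/3 - 1*4))*(1 + 39) = (1 - (-17/3 - 4))*40 = (1 - 1*(-29/3))*40 = (1 + 29/3)*40 = (32/3)*40 = 1280/3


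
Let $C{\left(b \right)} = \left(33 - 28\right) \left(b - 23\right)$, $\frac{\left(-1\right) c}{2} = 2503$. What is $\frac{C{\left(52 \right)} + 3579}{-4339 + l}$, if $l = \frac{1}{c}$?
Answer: $- \frac{2663192}{3103005} \approx -0.85826$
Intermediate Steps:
$c = -5006$ ($c = \left(-2\right) 2503 = -5006$)
$l = - \frac{1}{5006}$ ($l = \frac{1}{-5006} = - \frac{1}{5006} \approx -0.00019976$)
$C{\left(b \right)} = -115 + 5 b$ ($C{\left(b \right)} = 5 \left(-23 + b\right) = -115 + 5 b$)
$\frac{C{\left(52 \right)} + 3579}{-4339 + l} = \frac{\left(-115 + 5 \cdot 52\right) + 3579}{-4339 - \frac{1}{5006}} = \frac{\left(-115 + 260\right) + 3579}{- \frac{21721035}{5006}} = \left(145 + 3579\right) \left(- \frac{5006}{21721035}\right) = 3724 \left(- \frac{5006}{21721035}\right) = - \frac{2663192}{3103005}$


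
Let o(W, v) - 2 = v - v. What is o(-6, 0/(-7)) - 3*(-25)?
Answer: 77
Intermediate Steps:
o(W, v) = 2 (o(W, v) = 2 + (v - v) = 2 + 0 = 2)
o(-6, 0/(-7)) - 3*(-25) = 2 - 3*(-25) = 2 + 75 = 77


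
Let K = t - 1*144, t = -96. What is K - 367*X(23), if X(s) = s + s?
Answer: -17122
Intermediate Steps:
K = -240 (K = -96 - 1*144 = -96 - 144 = -240)
X(s) = 2*s
K - 367*X(23) = -240 - 734*23 = -240 - 367*46 = -240 - 16882 = -17122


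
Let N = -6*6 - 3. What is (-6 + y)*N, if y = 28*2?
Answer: -1950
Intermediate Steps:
N = -39 (N = -36 - 3 = -39)
y = 56
(-6 + y)*N = (-6 + 56)*(-39) = 50*(-39) = -1950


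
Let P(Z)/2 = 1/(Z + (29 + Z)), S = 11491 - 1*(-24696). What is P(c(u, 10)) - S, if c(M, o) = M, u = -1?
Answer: -977047/27 ≈ -36187.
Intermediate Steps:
S = 36187 (S = 11491 + 24696 = 36187)
P(Z) = 2/(29 + 2*Z) (P(Z) = 2/(Z + (29 + Z)) = 2/(29 + 2*Z))
P(c(u, 10)) - S = 2/(29 + 2*(-1)) - 1*36187 = 2/(29 - 2) - 36187 = 2/27 - 36187 = -977047/27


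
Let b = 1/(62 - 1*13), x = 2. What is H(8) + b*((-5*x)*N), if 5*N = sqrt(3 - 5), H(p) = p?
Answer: 8 - 2*I*sqrt(2)/49 ≈ 8.0 - 0.057723*I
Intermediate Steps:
b = 1/49 (b = 1/(62 - 13) = 1/49 ≈ 0.020408)
N = I*sqrt(2)/5 (N = sqrt(3 - 5)/5 = sqrt(-2)/5 = (I*sqrt(2))/5 = I*sqrt(2)/5 ≈ 0.28284*I)
H(8) + b*((-5*x)*N) = 8 + ((-5*2)*(I*sqrt(2)/5))/49 = 8 + (-2*I*sqrt(2))/49 = 8 - 2*I*sqrt(2)/49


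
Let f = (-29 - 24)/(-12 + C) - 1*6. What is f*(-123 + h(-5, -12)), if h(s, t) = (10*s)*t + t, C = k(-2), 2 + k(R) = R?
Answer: -19995/16 ≈ -1249.7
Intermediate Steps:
k(R) = -2 + R
C = -4 (C = -2 - 2 = -4)
h(s, t) = t + 10*s*t (h(s, t) = 10*s*t + t = t + 10*s*t)
f = -43/16 (f = (-29 - 24)/(-12 - 4) - 1*6 = -53/(-16) - 6 = -53*(-1/16) - 6 = 53/16 - 6 = -43/16 ≈ -2.6875)
f*(-123 + h(-5, -12)) = -43*(-123 - 12*(1 + 10*(-5)))/16 = -43*(-123 - 12*(1 - 50))/16 = -43*(-123 - 12*(-49))/16 = -43*(-123 + 588)/16 = -43/16*465 = -19995/16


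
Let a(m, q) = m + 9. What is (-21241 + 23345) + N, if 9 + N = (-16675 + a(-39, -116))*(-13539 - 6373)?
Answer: 332632055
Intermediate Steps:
a(m, q) = 9 + m
N = 332629951 (N = -9 + (-16675 + (9 - 39))*(-13539 - 6373) = -9 + (-16675 - 30)*(-19912) = -9 - 16705*(-19912) = -9 + 332629960 = 332629951)
(-21241 + 23345) + N = (-21241 + 23345) + 332629951 = 2104 + 332629951 = 332632055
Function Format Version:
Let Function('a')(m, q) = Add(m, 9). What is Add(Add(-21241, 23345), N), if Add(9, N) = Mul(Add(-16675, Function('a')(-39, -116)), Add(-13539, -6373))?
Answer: 332632055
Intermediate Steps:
Function('a')(m, q) = Add(9, m)
N = 332629951 (N = Add(-9, Mul(Add(-16675, Add(9, -39)), Add(-13539, -6373))) = Add(-9, Mul(Add(-16675, -30), -19912)) = Add(-9, Mul(-16705, -19912)) = Add(-9, 332629960) = 332629951)
Add(Add(-21241, 23345), N) = Add(Add(-21241, 23345), 332629951) = Add(2104, 332629951) = 332632055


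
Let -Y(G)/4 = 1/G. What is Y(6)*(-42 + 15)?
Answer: 18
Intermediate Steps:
Y(G) = -4/G
Y(6)*(-42 + 15) = (-4/6)*(-42 + 15) = -4*⅙*(-27) = -⅔*(-27) = 18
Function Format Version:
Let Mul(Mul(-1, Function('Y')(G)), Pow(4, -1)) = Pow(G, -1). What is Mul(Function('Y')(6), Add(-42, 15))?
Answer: 18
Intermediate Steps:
Function('Y')(G) = Mul(-4, Pow(G, -1))
Mul(Function('Y')(6), Add(-42, 15)) = Mul(Mul(-4, Pow(6, -1)), Add(-42, 15)) = Mul(Mul(-4, Rational(1, 6)), -27) = Mul(Rational(-2, 3), -27) = 18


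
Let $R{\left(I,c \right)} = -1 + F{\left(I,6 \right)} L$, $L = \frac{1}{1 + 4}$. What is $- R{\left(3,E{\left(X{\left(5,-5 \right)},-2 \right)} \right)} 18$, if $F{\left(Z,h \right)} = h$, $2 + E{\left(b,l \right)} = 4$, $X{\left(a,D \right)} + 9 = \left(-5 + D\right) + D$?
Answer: $- \frac{18}{5} \approx -3.6$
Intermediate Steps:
$X{\left(a,D \right)} = -14 + 2 D$ ($X{\left(a,D \right)} = -9 + \left(\left(-5 + D\right) + D\right) = -9 + \left(-5 + 2 D\right) = -14 + 2 D$)
$E{\left(b,l \right)} = 2$ ($E{\left(b,l \right)} = -2 + 4 = 2$)
$L = \frac{1}{5} \approx 0.2$
$R{\left(I,c \right)} = \frac{1}{5}$ ($R{\left(I,c \right)} = -1 + 6 \cdot \frac{1}{5} = -1 + \frac{6}{5} = \frac{1}{5}$)
$- R{\left(3,E{\left(X{\left(5,-5 \right)},-2 \right)} \right)} 18 = \left(-1\right) \frac{1}{5} \cdot 18 = \left(- \frac{1}{5}\right) 18 = - \frac{18}{5}$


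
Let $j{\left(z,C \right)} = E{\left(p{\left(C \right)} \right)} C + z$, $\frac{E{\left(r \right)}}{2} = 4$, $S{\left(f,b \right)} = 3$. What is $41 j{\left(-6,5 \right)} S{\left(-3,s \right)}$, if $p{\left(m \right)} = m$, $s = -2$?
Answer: $4182$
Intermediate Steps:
$E{\left(r \right)} = 8$ ($E{\left(r \right)} = 2 \cdot 4 = 8$)
$j{\left(z,C \right)} = z + 8 C$ ($j{\left(z,C \right)} = 8 C + z = z + 8 C$)
$41 j{\left(-6,5 \right)} S{\left(-3,s \right)} = 41 \left(-6 + 8 \cdot 5\right) 3 = 41 \left(-6 + 40\right) 3 = 41 \cdot 34 \cdot 3 = 1394 \cdot 3 = 4182$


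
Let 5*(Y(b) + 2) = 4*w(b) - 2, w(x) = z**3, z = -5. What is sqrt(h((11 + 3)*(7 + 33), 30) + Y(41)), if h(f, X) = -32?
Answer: 4*I*sqrt(210)/5 ≈ 11.593*I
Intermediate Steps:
w(x) = -125 (w(x) = (-5)**3 = -125)
Y(b) = -512/5 (Y(b) = -2 + (4*(-125) - 2)/5 = -2 + (-500 - 2)/5 = -2 + (1/5)*(-502) = -2 - 502/5 = -512/5)
sqrt(h((11 + 3)*(7 + 33), 30) + Y(41)) = sqrt(-32 - 512/5) = sqrt(-672/5) = 4*I*sqrt(210)/5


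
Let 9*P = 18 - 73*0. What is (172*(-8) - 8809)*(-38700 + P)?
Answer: 394139130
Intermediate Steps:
P = 2 (P = (18 - 73*0)/9 = (18 + 0)/9 = (⅑)*18 = 2)
(172*(-8) - 8809)*(-38700 + P) = (172*(-8) - 8809)*(-38700 + 2) = (-1376 - 8809)*(-38698) = -10185*(-38698) = 394139130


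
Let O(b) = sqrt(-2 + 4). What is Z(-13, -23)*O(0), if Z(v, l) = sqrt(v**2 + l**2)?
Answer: 2*sqrt(349) ≈ 37.363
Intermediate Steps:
Z(v, l) = sqrt(l**2 + v**2)
O(b) = sqrt(2)
Z(-13, -23)*O(0) = sqrt((-23)**2 + (-13)**2)*sqrt(2) = sqrt(529 + 169)*sqrt(2) = sqrt(698)*sqrt(2) = 2*sqrt(349)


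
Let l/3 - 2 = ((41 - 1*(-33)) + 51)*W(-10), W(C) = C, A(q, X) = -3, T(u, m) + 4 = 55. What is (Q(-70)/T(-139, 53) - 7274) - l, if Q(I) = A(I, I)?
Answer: -60011/17 ≈ -3530.1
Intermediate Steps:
T(u, m) = 51 (T(u, m) = -4 + 55 = 51)
Q(I) = -3
l = -3744 (l = 6 + 3*(((41 - 1*(-33)) + 51)*(-10)) = 6 + 3*(((41 + 33) + 51)*(-10)) = 6 + 3*((74 + 51)*(-10)) = 6 + 3*(125*(-10)) = 6 + 3*(-1250) = 6 - 3750 = -3744)
(Q(-70)/T(-139, 53) - 7274) - l = (-3/51 - 7274) - 1*(-3744) = (-3*1/51 - 7274) + 3744 = (-1/17 - 7274) + 3744 = -123659/17 + 3744 = -60011/17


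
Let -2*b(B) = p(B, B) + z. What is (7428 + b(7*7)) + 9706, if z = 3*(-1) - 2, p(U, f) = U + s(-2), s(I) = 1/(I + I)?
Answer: 136897/8 ≈ 17112.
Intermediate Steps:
s(I) = 1/(2*I)
p(U, f) = -1/4 + U (p(U, f) = U + (1/2)/(-2) = U + (1/2)*(-1/2) = U - 1/4 = -1/4 + U)
z = -5 (z = -3 - 2 = -5)
b(B) = 21/8 - B/2 (b(B) = -((-1/4 + B) - 5)/2 = -(-21/4 + B)/2 = 21/8 - B/2)
(7428 + b(7*7)) + 9706 = (7428 + (21/8 - 7*7/2)) + 9706 = (7428 + (21/8 - 1/2*49)) + 9706 = (7428 + (21/8 - 49/2)) + 9706 = (7428 - 175/8) + 9706 = 59249/8 + 9706 = 136897/8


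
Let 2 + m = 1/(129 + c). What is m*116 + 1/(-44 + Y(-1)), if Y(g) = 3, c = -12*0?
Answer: -1222421/5289 ≈ -231.13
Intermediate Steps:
c = 0
m = -257/129 (m = -2 + 1/(129 + 0) = -2 + 1/129 = -257/129 ≈ -1.9922)
m*116 + 1/(-44 + Y(-1)) = -257/129*116 + 1/(-44 + 3) = -29812/129 + 1/(-41) = -29812/129 - 1/41 = -1222421/5289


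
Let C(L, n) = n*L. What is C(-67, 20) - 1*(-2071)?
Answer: 731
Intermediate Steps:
C(L, n) = L*n
C(-67, 20) - 1*(-2071) = -67*20 - 1*(-2071) = -1340 + 2071 = 731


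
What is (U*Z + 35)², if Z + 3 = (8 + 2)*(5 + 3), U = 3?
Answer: 70756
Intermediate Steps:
Z = 77 (Z = -3 + (8 + 2)*(5 + 3) = -3 + 10*8 = -3 + 80 = 77)
(U*Z + 35)² = (3*77 + 35)² = (231 + 35)² = 266² = 70756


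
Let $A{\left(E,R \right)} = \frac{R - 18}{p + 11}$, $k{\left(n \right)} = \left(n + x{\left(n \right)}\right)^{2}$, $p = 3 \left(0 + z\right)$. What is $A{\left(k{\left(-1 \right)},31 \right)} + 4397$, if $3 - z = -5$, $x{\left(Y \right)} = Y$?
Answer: $\frac{153908}{35} \approx 4397.4$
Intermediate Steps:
$z = 8$ ($z = 3 - -5 = 3 + 5 = 8$)
$p = 24$ ($p = 3 \left(0 + 8\right) = 3 \cdot 8 = 24$)
$k{\left(n \right)} = 4 n^{2}$ ($k{\left(n \right)} = \left(n + n\right)^{2} = \left(2 n\right)^{2} = 4 n^{2}$)
$A{\left(E,R \right)} = - \frac{18}{35} + \frac{R}{35}$ ($A{\left(E,R \right)} = \frac{R - 18}{24 + 11} = \frac{-18 + R}{35} = \left(-18 + R\right) \frac{1}{35} = - \frac{18}{35} + \frac{R}{35}$)
$A{\left(k{\left(-1 \right)},31 \right)} + 4397 = \left(- \frac{18}{35} + \frac{1}{35} \cdot 31\right) + 4397 = \left(- \frac{18}{35} + \frac{31}{35}\right) + 4397 = \frac{13}{35} + 4397 = \frac{153908}{35}$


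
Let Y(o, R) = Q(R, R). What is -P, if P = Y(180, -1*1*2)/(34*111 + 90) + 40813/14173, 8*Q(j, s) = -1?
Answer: -1261597283/438115776 ≈ -2.8796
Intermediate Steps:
Q(j, s) = -⅛ (Q(j, s) = (⅛)*(-1) = -⅛)
Y(o, R) = -⅛
P = 1261597283/438115776 (P = -1/(8*(34*111 + 90)) + 40813/14173 = -1/(8*(3774 + 90)) + 40813*(1/14173) = -⅛/3864 + 40813/14173 = -⅛*1/3864 + 40813/14173 = -1/30912 + 40813/14173 = 1261597283/438115776 ≈ 2.8796)
-P = -1*1261597283/438115776 = -1261597283/438115776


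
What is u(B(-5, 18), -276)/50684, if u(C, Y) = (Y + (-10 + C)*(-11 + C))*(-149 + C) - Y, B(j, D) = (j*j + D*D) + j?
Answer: 10817373/25342 ≈ 426.86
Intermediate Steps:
B(j, D) = j + D² + j² (B(j, D) = (j² + D²) + j = (D² + j²) + j = j + D² + j²)
u(C, Y) = -Y + (-149 + C)*(Y + (-11 + C)*(-10 + C)) (u(C, Y) = (Y + (-11 + C)*(-10 + C))*(-149 + C) - Y = (-149 + C)*(Y + (-11 + C)*(-10 + C)) - Y = -Y + (-149 + C)*(Y + (-11 + C)*(-10 + C)))
u(B(-5, 18), -276)/50684 = (-16390 + (-5 + 18² + (-5)²)³ - 170*(-5 + 18² + (-5)²)² - 150*(-276) + 3239*(-5 + 18² + (-5)²) + (-5 + 18² + (-5)²)*(-276))/50684 = (-16390 + (-5 + 324 + 25)³ - 170*(-5 + 324 + 25)² + 41400 + 3239*(-5 + 324 + 25) + (-5 + 324 + 25)*(-276))*(1/50684) = (-16390 + 344³ - 170*344² + 41400 + 3239*344 + 344*(-276))*(1/50684) = (-16390 + 40707584 - 170*118336 + 41400 + 1114216 - 94944)*(1/50684) = (-16390 + 40707584 - 20117120 + 41400 + 1114216 - 94944)*(1/50684) = 21634746*(1/50684) = 10817373/25342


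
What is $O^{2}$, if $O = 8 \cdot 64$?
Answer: $262144$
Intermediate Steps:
$O = 512$
$O^{2} = 512^{2} = 262144$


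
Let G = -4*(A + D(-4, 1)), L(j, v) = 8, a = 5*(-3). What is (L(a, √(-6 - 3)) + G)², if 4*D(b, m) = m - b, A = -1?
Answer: 49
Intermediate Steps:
a = -15
D(b, m) = -b/4 + m/4 (D(b, m) = (m - b)/4 = -b/4 + m/4)
G = -1 (G = -4*(-1 + (-¼*(-4) + (¼)*1)) = -4*(-1 + (1 + ¼)) = -4*(-1 + 5/4) = -4*¼ = -1)
(L(a, √(-6 - 3)) + G)² = (8 - 1)² = 7² = 49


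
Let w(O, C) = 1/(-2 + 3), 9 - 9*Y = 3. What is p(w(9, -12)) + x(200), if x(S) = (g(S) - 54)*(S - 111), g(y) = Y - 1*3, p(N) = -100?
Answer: -15341/3 ≈ -5113.7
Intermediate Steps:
Y = ⅔ (Y = 1 - ⅑*3 = 1 - ⅓ = ⅔ ≈ 0.66667)
w(O, C) = 1 (w(O, C) = 1/1 = 1)
g(y) = -7/3 (g(y) = ⅔ - 1*3 = ⅔ - 3 = -7/3)
x(S) = 6253 - 169*S/3 (x(S) = (-7/3 - 54)*(S - 111) = -169*(-111 + S)/3 = 6253 - 169*S/3)
p(w(9, -12)) + x(200) = -100 + (6253 - 169/3*200) = -100 + (6253 - 33800/3) = -100 - 15041/3 = -15341/3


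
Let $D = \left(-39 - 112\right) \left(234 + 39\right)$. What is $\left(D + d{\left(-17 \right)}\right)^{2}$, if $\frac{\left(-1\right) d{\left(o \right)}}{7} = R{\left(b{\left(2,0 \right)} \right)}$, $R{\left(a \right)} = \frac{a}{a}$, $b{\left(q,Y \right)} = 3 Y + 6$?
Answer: $1699912900$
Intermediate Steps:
$b{\left(q,Y \right)} = 6 + 3 Y$
$R{\left(a \right)} = 1$
$d{\left(o \right)} = -7$ ($d{\left(o \right)} = \left(-7\right) 1 = -7$)
$D = -41223$ ($D = \left(-151\right) 273 = -41223$)
$\left(D + d{\left(-17 \right)}\right)^{2} = \left(-41223 - 7\right)^{2} = \left(-41230\right)^{2} = 1699912900$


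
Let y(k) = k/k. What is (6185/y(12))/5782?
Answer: 6185/5782 ≈ 1.0697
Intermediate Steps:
y(k) = 1
(6185/y(12))/5782 = (6185/1)/5782 = (6185*1)*(1/5782) = 6185*(1/5782) = 6185/5782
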